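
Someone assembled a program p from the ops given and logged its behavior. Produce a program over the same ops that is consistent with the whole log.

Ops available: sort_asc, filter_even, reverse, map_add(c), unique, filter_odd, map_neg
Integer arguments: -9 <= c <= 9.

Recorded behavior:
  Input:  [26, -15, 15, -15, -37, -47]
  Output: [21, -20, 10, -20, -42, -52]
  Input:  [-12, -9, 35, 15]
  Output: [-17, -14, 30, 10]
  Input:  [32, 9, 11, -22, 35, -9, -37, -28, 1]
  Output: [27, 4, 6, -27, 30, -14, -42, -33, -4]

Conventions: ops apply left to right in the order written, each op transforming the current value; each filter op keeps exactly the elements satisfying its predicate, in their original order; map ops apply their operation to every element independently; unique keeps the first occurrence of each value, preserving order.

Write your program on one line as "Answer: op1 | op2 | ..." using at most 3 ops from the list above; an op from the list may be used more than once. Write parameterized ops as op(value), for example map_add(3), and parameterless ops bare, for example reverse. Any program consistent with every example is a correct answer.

reverse | map_add(-5) | reverse

Check, running the answer program on each example:
  [26, -15, 15, -15, -37, -47] -> [-47, -37, -15, 15, -15, 26] -> [-52, -42, -20, 10, -20, 21] -> [21, -20, 10, -20, -42, -52]
  [-12, -9, 35, 15] -> [15, 35, -9, -12] -> [10, 30, -14, -17] -> [-17, -14, 30, 10]
  [32, 9, 11, -22, 35, -9, -37, -28, 1] -> [1, -28, -37, -9, 35, -22, 11, 9, 32] -> [-4, -33, -42, -14, 30, -27, 6, 4, 27] -> [27, 4, 6, -27, 30, -14, -42, -33, -4]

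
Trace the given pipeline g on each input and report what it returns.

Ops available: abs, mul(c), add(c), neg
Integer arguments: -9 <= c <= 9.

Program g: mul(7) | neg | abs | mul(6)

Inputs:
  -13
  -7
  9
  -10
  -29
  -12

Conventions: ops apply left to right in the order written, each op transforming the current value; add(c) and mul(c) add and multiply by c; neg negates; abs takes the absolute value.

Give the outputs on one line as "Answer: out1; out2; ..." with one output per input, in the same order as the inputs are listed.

546; 294; 378; 420; 1218; 504

Execution, op by op:
  -13 -> -91 -> 91 -> 91 -> 546
  -7 -> -49 -> 49 -> 49 -> 294
  9 -> 63 -> -63 -> 63 -> 378
  -10 -> -70 -> 70 -> 70 -> 420
  -29 -> -203 -> 203 -> 203 -> 1218
  -12 -> -84 -> 84 -> 84 -> 504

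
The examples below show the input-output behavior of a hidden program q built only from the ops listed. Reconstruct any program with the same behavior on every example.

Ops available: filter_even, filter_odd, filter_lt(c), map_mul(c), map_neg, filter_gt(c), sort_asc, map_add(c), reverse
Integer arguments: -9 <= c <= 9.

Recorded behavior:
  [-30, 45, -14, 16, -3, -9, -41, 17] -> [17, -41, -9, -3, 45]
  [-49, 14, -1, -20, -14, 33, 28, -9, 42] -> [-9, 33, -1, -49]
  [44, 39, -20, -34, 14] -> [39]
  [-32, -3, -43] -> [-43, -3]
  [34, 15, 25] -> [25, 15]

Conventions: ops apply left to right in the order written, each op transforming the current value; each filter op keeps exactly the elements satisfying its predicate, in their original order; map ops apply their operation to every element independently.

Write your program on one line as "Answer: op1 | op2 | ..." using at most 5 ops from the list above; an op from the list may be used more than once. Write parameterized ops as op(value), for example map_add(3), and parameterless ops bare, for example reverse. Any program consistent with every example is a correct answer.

map_neg | filter_odd | map_neg | reverse

Check, running the answer program on each example:
  [-30, 45, -14, 16, -3, -9, -41, 17] -> [30, -45, 14, -16, 3, 9, 41, -17] -> [-45, 3, 9, 41, -17] -> [45, -3, -9, -41, 17] -> [17, -41, -9, -3, 45]
  [-49, 14, -1, -20, -14, 33, 28, -9, 42] -> [49, -14, 1, 20, 14, -33, -28, 9, -42] -> [49, 1, -33, 9] -> [-49, -1, 33, -9] -> [-9, 33, -1, -49]
  [44, 39, -20, -34, 14] -> [-44, -39, 20, 34, -14] -> [-39] -> [39] -> [39]
  [-32, -3, -43] -> [32, 3, 43] -> [3, 43] -> [-3, -43] -> [-43, -3]
  [34, 15, 25] -> [-34, -15, -25] -> [-15, -25] -> [15, 25] -> [25, 15]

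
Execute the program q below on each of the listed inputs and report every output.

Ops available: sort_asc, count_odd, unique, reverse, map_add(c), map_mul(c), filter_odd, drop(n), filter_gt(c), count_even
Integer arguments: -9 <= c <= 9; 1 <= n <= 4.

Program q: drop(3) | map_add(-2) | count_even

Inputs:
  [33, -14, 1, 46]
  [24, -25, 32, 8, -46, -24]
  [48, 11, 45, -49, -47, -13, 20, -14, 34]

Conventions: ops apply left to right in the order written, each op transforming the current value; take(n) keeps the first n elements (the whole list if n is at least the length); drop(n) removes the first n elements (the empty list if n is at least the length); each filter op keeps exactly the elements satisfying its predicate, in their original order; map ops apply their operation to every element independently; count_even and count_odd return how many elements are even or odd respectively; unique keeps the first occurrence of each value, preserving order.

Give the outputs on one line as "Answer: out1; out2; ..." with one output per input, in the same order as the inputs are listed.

1; 3; 3

Execution, op by op:
  [33, -14, 1, 46] -> [46] -> [44] -> 1
  [24, -25, 32, 8, -46, -24] -> [8, -46, -24] -> [6, -48, -26] -> 3
  [48, 11, 45, -49, -47, -13, 20, -14, 34] -> [-49, -47, -13, 20, -14, 34] -> [-51, -49, -15, 18, -16, 32] -> 3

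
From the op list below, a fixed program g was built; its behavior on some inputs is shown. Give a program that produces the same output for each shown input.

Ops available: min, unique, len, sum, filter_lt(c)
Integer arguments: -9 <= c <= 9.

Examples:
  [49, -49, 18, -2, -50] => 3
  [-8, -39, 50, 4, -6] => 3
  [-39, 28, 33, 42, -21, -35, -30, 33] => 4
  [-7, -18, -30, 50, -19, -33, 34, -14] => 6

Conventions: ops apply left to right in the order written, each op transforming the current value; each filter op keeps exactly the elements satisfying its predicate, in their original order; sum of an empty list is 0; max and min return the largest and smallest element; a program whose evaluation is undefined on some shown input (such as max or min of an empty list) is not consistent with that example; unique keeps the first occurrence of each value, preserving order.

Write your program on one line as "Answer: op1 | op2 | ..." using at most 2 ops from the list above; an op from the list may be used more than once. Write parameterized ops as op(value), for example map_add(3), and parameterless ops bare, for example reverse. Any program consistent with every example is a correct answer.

filter_lt(4) | len

Check, running the answer program on each example:
  [49, -49, 18, -2, -50] -> [-49, -2, -50] -> 3
  [-8, -39, 50, 4, -6] -> [-8, -39, -6] -> 3
  [-39, 28, 33, 42, -21, -35, -30, 33] -> [-39, -21, -35, -30] -> 4
  [-7, -18, -30, 50, -19, -33, 34, -14] -> [-7, -18, -30, -19, -33, -14] -> 6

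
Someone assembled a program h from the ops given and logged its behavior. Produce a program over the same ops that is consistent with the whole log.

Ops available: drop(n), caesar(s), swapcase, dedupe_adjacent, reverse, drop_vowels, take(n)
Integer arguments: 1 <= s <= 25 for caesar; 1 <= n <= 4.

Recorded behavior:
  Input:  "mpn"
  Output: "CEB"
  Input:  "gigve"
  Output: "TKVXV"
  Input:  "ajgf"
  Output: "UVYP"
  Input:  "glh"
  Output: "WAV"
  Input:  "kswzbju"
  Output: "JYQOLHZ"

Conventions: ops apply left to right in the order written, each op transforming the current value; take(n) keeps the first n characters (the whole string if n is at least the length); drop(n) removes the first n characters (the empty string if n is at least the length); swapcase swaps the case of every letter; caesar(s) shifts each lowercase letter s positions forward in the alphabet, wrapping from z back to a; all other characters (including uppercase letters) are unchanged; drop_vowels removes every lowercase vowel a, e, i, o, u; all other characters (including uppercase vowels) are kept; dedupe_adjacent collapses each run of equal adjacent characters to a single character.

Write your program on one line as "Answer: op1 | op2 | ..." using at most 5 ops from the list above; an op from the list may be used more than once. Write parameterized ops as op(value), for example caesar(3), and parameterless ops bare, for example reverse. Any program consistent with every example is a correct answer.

caesar(1) | caesar(14) | reverse | swapcase

Check, running the answer program on each example:
  "mpn" -> "nqo" -> "bec" -> "ceb" -> "CEB"
  "gigve" -> "hjhwf" -> "vxvkt" -> "tkvxv" -> "TKVXV"
  "ajgf" -> "bkhg" -> "pyvu" -> "uvyp" -> "UVYP"
  "glh" -> "hmi" -> "vaw" -> "wav" -> "WAV"
  "kswzbju" -> "ltxackv" -> "zhloqyj" -> "jyqolhz" -> "JYQOLHZ"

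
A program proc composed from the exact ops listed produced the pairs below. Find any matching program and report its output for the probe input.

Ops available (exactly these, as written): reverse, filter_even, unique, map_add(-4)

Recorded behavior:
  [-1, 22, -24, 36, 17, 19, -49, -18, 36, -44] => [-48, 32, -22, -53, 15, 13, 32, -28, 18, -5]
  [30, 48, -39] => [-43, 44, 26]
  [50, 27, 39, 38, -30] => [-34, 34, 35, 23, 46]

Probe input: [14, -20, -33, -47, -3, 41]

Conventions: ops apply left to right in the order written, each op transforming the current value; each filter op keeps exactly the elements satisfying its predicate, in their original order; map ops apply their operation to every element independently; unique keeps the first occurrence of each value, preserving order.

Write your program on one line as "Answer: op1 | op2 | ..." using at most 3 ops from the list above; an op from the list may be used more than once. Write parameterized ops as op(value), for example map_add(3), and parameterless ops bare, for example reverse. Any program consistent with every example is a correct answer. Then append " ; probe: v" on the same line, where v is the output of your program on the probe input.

reverse | map_add(-4) ; probe: [37, -7, -51, -37, -24, 10]

Check, running the answer program on each example:
  [-1, 22, -24, 36, 17, 19, -49, -18, 36, -44] -> [-44, 36, -18, -49, 19, 17, 36, -24, 22, -1] -> [-48, 32, -22, -53, 15, 13, 32, -28, 18, -5]
  [30, 48, -39] -> [-39, 48, 30] -> [-43, 44, 26]
  [50, 27, 39, 38, -30] -> [-30, 38, 39, 27, 50] -> [-34, 34, 35, 23, 46]
  probe: [14, -20, -33, -47, -3, 41] -> [41, -3, -47, -33, -20, 14] -> [37, -7, -51, -37, -24, 10]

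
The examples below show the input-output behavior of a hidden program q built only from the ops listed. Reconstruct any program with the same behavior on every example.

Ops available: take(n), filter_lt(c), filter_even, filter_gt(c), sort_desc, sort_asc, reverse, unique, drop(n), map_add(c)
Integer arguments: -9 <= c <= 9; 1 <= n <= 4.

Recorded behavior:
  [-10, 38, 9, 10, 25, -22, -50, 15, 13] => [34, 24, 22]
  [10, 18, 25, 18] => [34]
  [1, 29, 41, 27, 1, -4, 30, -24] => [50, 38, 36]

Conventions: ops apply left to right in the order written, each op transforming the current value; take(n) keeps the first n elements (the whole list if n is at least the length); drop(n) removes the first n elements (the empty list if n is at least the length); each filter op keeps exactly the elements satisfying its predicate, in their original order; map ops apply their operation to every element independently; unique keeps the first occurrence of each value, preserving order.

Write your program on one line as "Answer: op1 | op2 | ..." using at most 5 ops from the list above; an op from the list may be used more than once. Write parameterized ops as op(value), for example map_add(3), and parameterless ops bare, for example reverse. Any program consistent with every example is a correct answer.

map_add(9) | sort_desc | filter_even | take(3)

Check, running the answer program on each example:
  [-10, 38, 9, 10, 25, -22, -50, 15, 13] -> [-1, 47, 18, 19, 34, -13, -41, 24, 22] -> [47, 34, 24, 22, 19, 18, -1, -13, -41] -> [34, 24, 22, 18] -> [34, 24, 22]
  [10, 18, 25, 18] -> [19, 27, 34, 27] -> [34, 27, 27, 19] -> [34] -> [34]
  [1, 29, 41, 27, 1, -4, 30, -24] -> [10, 38, 50, 36, 10, 5, 39, -15] -> [50, 39, 38, 36, 10, 10, 5, -15] -> [50, 38, 36, 10, 10] -> [50, 38, 36]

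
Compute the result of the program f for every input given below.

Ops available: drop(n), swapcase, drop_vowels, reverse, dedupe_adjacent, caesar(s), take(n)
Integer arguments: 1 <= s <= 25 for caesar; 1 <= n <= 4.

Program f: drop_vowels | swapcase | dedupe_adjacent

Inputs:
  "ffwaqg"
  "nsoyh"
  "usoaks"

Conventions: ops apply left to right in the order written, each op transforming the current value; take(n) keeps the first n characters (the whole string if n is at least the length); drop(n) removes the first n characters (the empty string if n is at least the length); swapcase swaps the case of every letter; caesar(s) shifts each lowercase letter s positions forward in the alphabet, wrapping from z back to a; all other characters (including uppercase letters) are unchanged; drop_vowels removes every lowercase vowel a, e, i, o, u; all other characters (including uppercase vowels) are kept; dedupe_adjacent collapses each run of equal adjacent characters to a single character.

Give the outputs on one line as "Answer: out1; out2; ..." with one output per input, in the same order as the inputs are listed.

"FWQG"; "NSYH"; "SKS"

Execution, op by op:
  "ffwaqg" -> "ffwqg" -> "FFWQG" -> "FWQG"
  "nsoyh" -> "nsyh" -> "NSYH" -> "NSYH"
  "usoaks" -> "sks" -> "SKS" -> "SKS"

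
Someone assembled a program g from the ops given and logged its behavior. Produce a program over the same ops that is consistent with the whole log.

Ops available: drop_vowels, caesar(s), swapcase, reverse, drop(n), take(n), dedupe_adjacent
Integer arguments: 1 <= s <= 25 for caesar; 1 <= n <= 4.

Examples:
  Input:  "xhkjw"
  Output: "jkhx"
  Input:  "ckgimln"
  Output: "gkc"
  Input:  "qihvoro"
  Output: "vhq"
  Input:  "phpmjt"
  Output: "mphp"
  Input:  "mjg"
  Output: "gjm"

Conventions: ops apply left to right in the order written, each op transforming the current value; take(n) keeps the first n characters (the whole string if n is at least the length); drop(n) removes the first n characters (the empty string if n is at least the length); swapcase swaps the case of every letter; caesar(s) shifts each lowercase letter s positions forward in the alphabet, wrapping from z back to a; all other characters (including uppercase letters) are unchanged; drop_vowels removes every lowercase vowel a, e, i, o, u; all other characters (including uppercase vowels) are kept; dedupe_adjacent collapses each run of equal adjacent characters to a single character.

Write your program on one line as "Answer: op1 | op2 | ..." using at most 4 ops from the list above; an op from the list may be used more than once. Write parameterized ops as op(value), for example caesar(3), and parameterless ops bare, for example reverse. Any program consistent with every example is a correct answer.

take(4) | reverse | drop_vowels

Check, running the answer program on each example:
  "xhkjw" -> "xhkj" -> "jkhx" -> "jkhx"
  "ckgimln" -> "ckgi" -> "igkc" -> "gkc"
  "qihvoro" -> "qihv" -> "vhiq" -> "vhq"
  "phpmjt" -> "phpm" -> "mphp" -> "mphp"
  "mjg" -> "mjg" -> "gjm" -> "gjm"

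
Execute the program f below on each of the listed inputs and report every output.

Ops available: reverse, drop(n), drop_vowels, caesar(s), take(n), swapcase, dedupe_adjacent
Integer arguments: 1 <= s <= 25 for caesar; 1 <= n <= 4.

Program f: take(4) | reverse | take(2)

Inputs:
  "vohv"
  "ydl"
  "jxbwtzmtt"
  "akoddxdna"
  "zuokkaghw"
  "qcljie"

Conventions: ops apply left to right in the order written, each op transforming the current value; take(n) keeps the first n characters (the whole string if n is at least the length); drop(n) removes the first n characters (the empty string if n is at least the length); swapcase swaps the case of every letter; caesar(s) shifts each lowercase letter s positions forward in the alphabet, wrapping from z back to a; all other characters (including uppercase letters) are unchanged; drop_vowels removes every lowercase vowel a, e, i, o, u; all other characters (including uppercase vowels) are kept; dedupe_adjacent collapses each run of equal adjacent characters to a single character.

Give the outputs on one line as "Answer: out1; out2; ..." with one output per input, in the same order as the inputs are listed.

"vh"; "ld"; "wb"; "do"; "ko"; "jl"

Execution, op by op:
  "vohv" -> "vohv" -> "vhov" -> "vh"
  "ydl" -> "ydl" -> "ldy" -> "ld"
  "jxbwtzmtt" -> "jxbw" -> "wbxj" -> "wb"
  "akoddxdna" -> "akod" -> "doka" -> "do"
  "zuokkaghw" -> "zuok" -> "kouz" -> "ko"
  "qcljie" -> "qclj" -> "jlcq" -> "jl"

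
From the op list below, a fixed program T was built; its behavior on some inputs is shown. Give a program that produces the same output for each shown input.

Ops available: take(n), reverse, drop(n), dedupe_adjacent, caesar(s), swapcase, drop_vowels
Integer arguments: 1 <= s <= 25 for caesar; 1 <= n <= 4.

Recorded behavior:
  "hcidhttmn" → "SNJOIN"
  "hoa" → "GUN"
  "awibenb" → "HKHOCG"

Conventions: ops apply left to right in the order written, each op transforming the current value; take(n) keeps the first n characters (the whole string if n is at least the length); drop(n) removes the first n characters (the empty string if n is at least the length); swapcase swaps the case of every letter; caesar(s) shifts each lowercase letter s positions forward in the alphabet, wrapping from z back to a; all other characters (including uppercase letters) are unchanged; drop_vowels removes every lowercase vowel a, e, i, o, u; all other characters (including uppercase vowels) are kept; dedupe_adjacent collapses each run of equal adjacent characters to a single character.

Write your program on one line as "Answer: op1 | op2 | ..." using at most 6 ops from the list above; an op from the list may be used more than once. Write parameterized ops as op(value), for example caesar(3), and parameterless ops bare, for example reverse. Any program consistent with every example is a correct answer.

caesar(21) | reverse | drop_vowels | caesar(11) | swapcase

Check, running the answer program on each example:
  "hcidhttmn" -> "cxdycoohi" -> "ihoocydxc" -> "hcydxc" -> "snjoin" -> "SNJOIN"
  "hoa" -> "cjv" -> "vjc" -> "vjc" -> "gun" -> "GUN"
  "awibenb" -> "vrdwziw" -> "wizwdrv" -> "wzwdrv" -> "hkhocg" -> "HKHOCG"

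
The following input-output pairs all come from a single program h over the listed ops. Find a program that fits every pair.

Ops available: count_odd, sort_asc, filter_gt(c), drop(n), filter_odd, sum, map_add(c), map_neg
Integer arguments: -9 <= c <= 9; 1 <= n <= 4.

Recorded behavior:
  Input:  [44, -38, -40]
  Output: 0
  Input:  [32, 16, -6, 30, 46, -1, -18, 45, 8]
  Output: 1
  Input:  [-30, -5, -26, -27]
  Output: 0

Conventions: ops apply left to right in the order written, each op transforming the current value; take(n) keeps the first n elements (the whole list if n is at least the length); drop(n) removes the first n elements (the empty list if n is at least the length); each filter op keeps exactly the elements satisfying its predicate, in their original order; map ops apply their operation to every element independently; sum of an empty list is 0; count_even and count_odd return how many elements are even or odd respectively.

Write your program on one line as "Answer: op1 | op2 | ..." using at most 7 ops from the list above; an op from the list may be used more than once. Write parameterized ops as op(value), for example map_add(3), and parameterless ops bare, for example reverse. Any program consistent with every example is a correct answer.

filter_gt(2) | map_neg | drop(2) | filter_odd | map_add(6) | count_odd

Check, running the answer program on each example:
  [44, -38, -40] -> [44] -> [-44] -> [] -> [] -> [] -> 0
  [32, 16, -6, 30, 46, -1, -18, 45, 8] -> [32, 16, 30, 46, 45, 8] -> [-32, -16, -30, -46, -45, -8] -> [-30, -46, -45, -8] -> [-45] -> [-39] -> 1
  [-30, -5, -26, -27] -> [] -> [] -> [] -> [] -> [] -> 0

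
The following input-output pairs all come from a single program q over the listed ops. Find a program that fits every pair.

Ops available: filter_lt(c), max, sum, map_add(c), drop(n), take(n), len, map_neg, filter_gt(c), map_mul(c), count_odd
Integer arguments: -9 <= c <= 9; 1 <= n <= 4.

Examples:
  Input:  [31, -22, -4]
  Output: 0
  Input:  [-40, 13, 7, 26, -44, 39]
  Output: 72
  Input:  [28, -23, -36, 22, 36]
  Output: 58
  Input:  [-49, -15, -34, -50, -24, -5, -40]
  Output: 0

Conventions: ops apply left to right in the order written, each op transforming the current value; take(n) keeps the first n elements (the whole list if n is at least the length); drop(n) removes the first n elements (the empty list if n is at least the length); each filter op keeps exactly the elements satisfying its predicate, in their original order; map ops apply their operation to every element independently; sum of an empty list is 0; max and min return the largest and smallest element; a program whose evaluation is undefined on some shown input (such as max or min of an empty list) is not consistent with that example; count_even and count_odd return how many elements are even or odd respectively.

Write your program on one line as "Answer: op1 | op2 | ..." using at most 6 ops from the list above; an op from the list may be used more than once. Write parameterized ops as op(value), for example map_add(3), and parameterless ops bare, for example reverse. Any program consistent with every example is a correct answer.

drop(2) | map_neg | filter_lt(3) | map_mul(-1) | sum

Check, running the answer program on each example:
  [31, -22, -4] -> [-4] -> [4] -> [] -> [] -> 0
  [-40, 13, 7, 26, -44, 39] -> [7, 26, -44, 39] -> [-7, -26, 44, -39] -> [-7, -26, -39] -> [7, 26, 39] -> 72
  [28, -23, -36, 22, 36] -> [-36, 22, 36] -> [36, -22, -36] -> [-22, -36] -> [22, 36] -> 58
  [-49, -15, -34, -50, -24, -5, -40] -> [-34, -50, -24, -5, -40] -> [34, 50, 24, 5, 40] -> [] -> [] -> 0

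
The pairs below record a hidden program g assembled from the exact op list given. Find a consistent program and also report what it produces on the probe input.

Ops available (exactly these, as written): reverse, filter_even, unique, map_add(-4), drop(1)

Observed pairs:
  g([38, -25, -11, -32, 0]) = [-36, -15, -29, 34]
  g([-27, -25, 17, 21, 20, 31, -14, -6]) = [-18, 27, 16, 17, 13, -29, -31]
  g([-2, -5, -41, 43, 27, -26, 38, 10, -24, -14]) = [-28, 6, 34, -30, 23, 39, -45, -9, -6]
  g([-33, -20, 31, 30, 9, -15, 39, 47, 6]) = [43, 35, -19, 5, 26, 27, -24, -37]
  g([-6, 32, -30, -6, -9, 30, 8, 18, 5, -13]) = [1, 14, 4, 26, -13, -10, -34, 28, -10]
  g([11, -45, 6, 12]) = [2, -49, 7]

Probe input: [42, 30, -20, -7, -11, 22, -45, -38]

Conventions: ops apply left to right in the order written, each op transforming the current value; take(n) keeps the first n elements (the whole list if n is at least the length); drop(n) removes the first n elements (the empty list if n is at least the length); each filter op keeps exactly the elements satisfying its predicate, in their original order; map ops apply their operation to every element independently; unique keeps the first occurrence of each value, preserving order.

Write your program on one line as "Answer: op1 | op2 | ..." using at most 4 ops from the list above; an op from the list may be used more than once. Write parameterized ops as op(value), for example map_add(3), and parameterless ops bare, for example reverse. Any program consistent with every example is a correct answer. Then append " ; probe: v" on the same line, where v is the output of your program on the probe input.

map_add(-4) | reverse | drop(1) ; probe: [-49, 18, -15, -11, -24, 26, 38]

Check, running the answer program on each example:
  [38, -25, -11, -32, 0] -> [34, -29, -15, -36, -4] -> [-4, -36, -15, -29, 34] -> [-36, -15, -29, 34]
  [-27, -25, 17, 21, 20, 31, -14, -6] -> [-31, -29, 13, 17, 16, 27, -18, -10] -> [-10, -18, 27, 16, 17, 13, -29, -31] -> [-18, 27, 16, 17, 13, -29, -31]
  [-2, -5, -41, 43, 27, -26, 38, 10, -24, -14] -> [-6, -9, -45, 39, 23, -30, 34, 6, -28, -18] -> [-18, -28, 6, 34, -30, 23, 39, -45, -9, -6] -> [-28, 6, 34, -30, 23, 39, -45, -9, -6]
  [-33, -20, 31, 30, 9, -15, 39, 47, 6] -> [-37, -24, 27, 26, 5, -19, 35, 43, 2] -> [2, 43, 35, -19, 5, 26, 27, -24, -37] -> [43, 35, -19, 5, 26, 27, -24, -37]
  [-6, 32, -30, -6, -9, 30, 8, 18, 5, -13] -> [-10, 28, -34, -10, -13, 26, 4, 14, 1, -17] -> [-17, 1, 14, 4, 26, -13, -10, -34, 28, -10] -> [1, 14, 4, 26, -13, -10, -34, 28, -10]
  [11, -45, 6, 12] -> [7, -49, 2, 8] -> [8, 2, -49, 7] -> [2, -49, 7]
  probe: [42, 30, -20, -7, -11, 22, -45, -38] -> [38, 26, -24, -11, -15, 18, -49, -42] -> [-42, -49, 18, -15, -11, -24, 26, 38] -> [-49, 18, -15, -11, -24, 26, 38]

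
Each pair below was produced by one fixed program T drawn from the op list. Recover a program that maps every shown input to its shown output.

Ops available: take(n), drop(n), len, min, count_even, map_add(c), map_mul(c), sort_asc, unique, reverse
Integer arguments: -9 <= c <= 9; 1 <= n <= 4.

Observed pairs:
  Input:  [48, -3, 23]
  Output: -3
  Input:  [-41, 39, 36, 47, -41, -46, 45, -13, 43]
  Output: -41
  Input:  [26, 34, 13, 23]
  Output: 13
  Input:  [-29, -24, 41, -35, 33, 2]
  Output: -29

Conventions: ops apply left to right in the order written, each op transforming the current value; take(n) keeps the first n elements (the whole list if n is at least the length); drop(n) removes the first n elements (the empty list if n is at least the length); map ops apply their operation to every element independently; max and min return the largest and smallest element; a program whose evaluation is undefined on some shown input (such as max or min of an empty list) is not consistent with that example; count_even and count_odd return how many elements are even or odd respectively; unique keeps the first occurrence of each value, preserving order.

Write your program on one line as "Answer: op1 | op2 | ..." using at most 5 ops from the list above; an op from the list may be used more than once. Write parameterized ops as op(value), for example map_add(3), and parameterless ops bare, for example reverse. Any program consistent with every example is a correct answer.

take(3) | sort_asc | reverse | min

Check, running the answer program on each example:
  [48, -3, 23] -> [48, -3, 23] -> [-3, 23, 48] -> [48, 23, -3] -> -3
  [-41, 39, 36, 47, -41, -46, 45, -13, 43] -> [-41, 39, 36] -> [-41, 36, 39] -> [39, 36, -41] -> -41
  [26, 34, 13, 23] -> [26, 34, 13] -> [13, 26, 34] -> [34, 26, 13] -> 13
  [-29, -24, 41, -35, 33, 2] -> [-29, -24, 41] -> [-29, -24, 41] -> [41, -24, -29] -> -29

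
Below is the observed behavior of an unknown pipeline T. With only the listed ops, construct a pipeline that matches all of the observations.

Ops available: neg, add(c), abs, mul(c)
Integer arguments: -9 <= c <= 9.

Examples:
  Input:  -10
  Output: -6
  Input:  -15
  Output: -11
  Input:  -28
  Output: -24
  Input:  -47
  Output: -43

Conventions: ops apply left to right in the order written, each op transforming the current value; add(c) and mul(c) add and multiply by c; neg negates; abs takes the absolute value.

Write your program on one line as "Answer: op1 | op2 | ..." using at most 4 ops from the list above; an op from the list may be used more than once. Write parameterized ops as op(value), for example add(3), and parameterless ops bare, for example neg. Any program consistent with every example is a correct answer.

add(-1) | add(-3) | add(6) | add(2)

Check, running the answer program on each example:
  -10 -> -11 -> -14 -> -8 -> -6
  -15 -> -16 -> -19 -> -13 -> -11
  -28 -> -29 -> -32 -> -26 -> -24
  -47 -> -48 -> -51 -> -45 -> -43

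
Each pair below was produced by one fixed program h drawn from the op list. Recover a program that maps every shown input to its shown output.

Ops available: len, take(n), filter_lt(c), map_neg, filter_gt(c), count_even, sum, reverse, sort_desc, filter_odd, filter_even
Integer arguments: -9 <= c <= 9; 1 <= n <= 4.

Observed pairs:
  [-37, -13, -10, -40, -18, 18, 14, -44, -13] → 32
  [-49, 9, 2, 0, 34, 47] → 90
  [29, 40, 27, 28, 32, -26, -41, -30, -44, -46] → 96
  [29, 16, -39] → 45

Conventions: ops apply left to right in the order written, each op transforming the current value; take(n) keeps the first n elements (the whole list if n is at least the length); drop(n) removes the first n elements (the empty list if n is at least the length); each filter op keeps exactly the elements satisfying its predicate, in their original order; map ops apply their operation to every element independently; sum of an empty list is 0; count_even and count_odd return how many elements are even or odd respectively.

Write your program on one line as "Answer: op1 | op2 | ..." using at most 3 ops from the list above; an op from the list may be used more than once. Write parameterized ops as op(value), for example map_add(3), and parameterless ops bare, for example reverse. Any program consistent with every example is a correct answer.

filter_gt(2) | take(3) | sum

Check, running the answer program on each example:
  [-37, -13, -10, -40, -18, 18, 14, -44, -13] -> [18, 14] -> [18, 14] -> 32
  [-49, 9, 2, 0, 34, 47] -> [9, 34, 47] -> [9, 34, 47] -> 90
  [29, 40, 27, 28, 32, -26, -41, -30, -44, -46] -> [29, 40, 27, 28, 32] -> [29, 40, 27] -> 96
  [29, 16, -39] -> [29, 16] -> [29, 16] -> 45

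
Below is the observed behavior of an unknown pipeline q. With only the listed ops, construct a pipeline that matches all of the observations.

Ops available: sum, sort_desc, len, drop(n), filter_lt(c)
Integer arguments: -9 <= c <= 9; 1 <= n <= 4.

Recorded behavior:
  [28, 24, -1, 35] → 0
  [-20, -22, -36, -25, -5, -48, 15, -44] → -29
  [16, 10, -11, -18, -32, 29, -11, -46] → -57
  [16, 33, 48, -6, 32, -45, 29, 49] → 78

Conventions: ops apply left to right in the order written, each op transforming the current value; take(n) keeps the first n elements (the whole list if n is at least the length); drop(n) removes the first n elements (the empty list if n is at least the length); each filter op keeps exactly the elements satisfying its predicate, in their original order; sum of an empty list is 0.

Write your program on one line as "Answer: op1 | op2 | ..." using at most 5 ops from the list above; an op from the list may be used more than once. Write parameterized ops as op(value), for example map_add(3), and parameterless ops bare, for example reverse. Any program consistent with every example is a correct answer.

drop(2) | drop(4) | sort_desc | sum

Check, running the answer program on each example:
  [28, 24, -1, 35] -> [-1, 35] -> [] -> [] -> 0
  [-20, -22, -36, -25, -5, -48, 15, -44] -> [-36, -25, -5, -48, 15, -44] -> [15, -44] -> [15, -44] -> -29
  [16, 10, -11, -18, -32, 29, -11, -46] -> [-11, -18, -32, 29, -11, -46] -> [-11, -46] -> [-11, -46] -> -57
  [16, 33, 48, -6, 32, -45, 29, 49] -> [48, -6, 32, -45, 29, 49] -> [29, 49] -> [49, 29] -> 78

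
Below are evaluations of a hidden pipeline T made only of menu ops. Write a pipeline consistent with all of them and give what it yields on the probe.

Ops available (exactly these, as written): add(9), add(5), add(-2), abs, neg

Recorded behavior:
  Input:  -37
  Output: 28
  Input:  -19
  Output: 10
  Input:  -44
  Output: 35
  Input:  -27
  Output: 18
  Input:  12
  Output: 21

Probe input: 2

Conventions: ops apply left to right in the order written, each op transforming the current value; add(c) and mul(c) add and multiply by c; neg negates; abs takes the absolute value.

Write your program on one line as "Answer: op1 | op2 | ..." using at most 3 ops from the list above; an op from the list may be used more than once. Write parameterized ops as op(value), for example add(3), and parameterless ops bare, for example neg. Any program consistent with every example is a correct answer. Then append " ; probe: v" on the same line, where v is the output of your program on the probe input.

add(9) | abs ; probe: 11

Check, running the answer program on each example:
  -37 -> -28 -> 28
  -19 -> -10 -> 10
  -44 -> -35 -> 35
  -27 -> -18 -> 18
  12 -> 21 -> 21
  probe: 2 -> 11 -> 11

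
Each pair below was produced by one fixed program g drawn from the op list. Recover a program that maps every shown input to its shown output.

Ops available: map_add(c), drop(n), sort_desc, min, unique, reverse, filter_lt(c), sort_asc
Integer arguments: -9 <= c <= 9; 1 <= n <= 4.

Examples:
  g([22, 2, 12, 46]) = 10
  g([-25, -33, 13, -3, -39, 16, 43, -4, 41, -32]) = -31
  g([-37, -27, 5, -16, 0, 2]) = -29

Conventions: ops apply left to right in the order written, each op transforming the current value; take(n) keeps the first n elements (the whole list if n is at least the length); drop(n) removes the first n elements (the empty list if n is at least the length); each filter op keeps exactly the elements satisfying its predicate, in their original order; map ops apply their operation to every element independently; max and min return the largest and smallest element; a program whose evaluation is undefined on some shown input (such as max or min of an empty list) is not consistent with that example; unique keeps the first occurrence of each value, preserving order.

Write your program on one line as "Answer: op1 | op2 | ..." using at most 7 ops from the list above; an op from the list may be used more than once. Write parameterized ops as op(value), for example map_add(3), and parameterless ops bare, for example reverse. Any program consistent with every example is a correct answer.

reverse | sort_asc | map_add(8) | reverse | drop(3) | min

Check, running the answer program on each example:
  [22, 2, 12, 46] -> [46, 12, 2, 22] -> [2, 12, 22, 46] -> [10, 20, 30, 54] -> [54, 30, 20, 10] -> [10] -> 10
  [-25, -33, 13, -3, -39, 16, 43, -4, 41, -32] -> [-32, 41, -4, 43, 16, -39, -3, 13, -33, -25] -> [-39, -33, -32, -25, -4, -3, 13, 16, 41, 43] -> [-31, -25, -24, -17, 4, 5, 21, 24, 49, 51] -> [51, 49, 24, 21, 5, 4, -17, -24, -25, -31] -> [21, 5, 4, -17, -24, -25, -31] -> -31
  [-37, -27, 5, -16, 0, 2] -> [2, 0, -16, 5, -27, -37] -> [-37, -27, -16, 0, 2, 5] -> [-29, -19, -8, 8, 10, 13] -> [13, 10, 8, -8, -19, -29] -> [-8, -19, -29] -> -29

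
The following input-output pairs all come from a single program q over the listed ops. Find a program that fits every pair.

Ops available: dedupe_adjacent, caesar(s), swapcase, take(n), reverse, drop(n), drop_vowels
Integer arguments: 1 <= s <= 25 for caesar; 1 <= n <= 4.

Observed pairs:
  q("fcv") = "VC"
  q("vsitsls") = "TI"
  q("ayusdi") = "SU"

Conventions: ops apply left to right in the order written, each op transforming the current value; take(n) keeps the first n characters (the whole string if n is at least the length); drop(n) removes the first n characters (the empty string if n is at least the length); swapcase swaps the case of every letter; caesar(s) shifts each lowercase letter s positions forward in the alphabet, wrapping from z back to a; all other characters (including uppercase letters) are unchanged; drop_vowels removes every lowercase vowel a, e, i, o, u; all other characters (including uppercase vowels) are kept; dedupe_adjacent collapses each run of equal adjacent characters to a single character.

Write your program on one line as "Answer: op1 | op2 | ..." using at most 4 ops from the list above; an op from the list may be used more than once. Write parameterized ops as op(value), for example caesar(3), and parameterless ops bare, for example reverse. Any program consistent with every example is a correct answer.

swapcase | take(4) | reverse | take(2)

Check, running the answer program on each example:
  "fcv" -> "FCV" -> "FCV" -> "VCF" -> "VC"
  "vsitsls" -> "VSITSLS" -> "VSIT" -> "TISV" -> "TI"
  "ayusdi" -> "AYUSDI" -> "AYUS" -> "SUYA" -> "SU"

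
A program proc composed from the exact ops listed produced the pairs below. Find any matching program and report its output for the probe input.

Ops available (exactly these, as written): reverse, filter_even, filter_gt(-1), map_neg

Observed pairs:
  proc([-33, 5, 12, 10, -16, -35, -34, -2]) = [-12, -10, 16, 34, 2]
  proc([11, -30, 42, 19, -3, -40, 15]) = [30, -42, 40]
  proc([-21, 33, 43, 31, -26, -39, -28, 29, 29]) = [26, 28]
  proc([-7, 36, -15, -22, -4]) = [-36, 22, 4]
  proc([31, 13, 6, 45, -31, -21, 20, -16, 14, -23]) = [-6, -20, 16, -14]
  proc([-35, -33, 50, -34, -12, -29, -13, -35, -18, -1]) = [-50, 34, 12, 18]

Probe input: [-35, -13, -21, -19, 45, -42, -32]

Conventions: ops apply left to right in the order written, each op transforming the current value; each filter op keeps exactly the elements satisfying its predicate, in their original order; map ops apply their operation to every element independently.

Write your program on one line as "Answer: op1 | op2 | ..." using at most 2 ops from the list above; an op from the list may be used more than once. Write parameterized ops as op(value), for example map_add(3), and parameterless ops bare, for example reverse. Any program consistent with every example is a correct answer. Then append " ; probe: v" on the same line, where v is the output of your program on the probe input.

map_neg | filter_even ; probe: [42, 32]

Check, running the answer program on each example:
  [-33, 5, 12, 10, -16, -35, -34, -2] -> [33, -5, -12, -10, 16, 35, 34, 2] -> [-12, -10, 16, 34, 2]
  [11, -30, 42, 19, -3, -40, 15] -> [-11, 30, -42, -19, 3, 40, -15] -> [30, -42, 40]
  [-21, 33, 43, 31, -26, -39, -28, 29, 29] -> [21, -33, -43, -31, 26, 39, 28, -29, -29] -> [26, 28]
  [-7, 36, -15, -22, -4] -> [7, -36, 15, 22, 4] -> [-36, 22, 4]
  [31, 13, 6, 45, -31, -21, 20, -16, 14, -23] -> [-31, -13, -6, -45, 31, 21, -20, 16, -14, 23] -> [-6, -20, 16, -14]
  [-35, -33, 50, -34, -12, -29, -13, -35, -18, -1] -> [35, 33, -50, 34, 12, 29, 13, 35, 18, 1] -> [-50, 34, 12, 18]
  probe: [-35, -13, -21, -19, 45, -42, -32] -> [35, 13, 21, 19, -45, 42, 32] -> [42, 32]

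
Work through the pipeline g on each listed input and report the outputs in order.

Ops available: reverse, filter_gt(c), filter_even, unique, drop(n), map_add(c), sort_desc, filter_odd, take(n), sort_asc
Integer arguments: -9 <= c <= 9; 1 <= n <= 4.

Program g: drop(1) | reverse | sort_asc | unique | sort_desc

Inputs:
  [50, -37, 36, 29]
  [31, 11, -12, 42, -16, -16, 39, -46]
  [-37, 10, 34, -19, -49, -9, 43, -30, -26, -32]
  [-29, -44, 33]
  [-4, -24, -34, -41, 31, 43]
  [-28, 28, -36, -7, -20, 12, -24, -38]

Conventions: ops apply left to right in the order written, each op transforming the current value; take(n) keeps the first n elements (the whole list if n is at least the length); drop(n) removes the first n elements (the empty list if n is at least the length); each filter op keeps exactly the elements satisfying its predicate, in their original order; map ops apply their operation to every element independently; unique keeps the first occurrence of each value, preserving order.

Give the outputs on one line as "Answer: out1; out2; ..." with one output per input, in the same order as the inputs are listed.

Execution, op by op:
  [50, -37, 36, 29] -> [-37, 36, 29] -> [29, 36, -37] -> [-37, 29, 36] -> [-37, 29, 36] -> [36, 29, -37]
  [31, 11, -12, 42, -16, -16, 39, -46] -> [11, -12, 42, -16, -16, 39, -46] -> [-46, 39, -16, -16, 42, -12, 11] -> [-46, -16, -16, -12, 11, 39, 42] -> [-46, -16, -12, 11, 39, 42] -> [42, 39, 11, -12, -16, -46]
  [-37, 10, 34, -19, -49, -9, 43, -30, -26, -32] -> [10, 34, -19, -49, -9, 43, -30, -26, -32] -> [-32, -26, -30, 43, -9, -49, -19, 34, 10] -> [-49, -32, -30, -26, -19, -9, 10, 34, 43] -> [-49, -32, -30, -26, -19, -9, 10, 34, 43] -> [43, 34, 10, -9, -19, -26, -30, -32, -49]
  [-29, -44, 33] -> [-44, 33] -> [33, -44] -> [-44, 33] -> [-44, 33] -> [33, -44]
  [-4, -24, -34, -41, 31, 43] -> [-24, -34, -41, 31, 43] -> [43, 31, -41, -34, -24] -> [-41, -34, -24, 31, 43] -> [-41, -34, -24, 31, 43] -> [43, 31, -24, -34, -41]
  [-28, 28, -36, -7, -20, 12, -24, -38] -> [28, -36, -7, -20, 12, -24, -38] -> [-38, -24, 12, -20, -7, -36, 28] -> [-38, -36, -24, -20, -7, 12, 28] -> [-38, -36, -24, -20, -7, 12, 28] -> [28, 12, -7, -20, -24, -36, -38]

[36, 29, -37]; [42, 39, 11, -12, -16, -46]; [43, 34, 10, -9, -19, -26, -30, -32, -49]; [33, -44]; [43, 31, -24, -34, -41]; [28, 12, -7, -20, -24, -36, -38]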